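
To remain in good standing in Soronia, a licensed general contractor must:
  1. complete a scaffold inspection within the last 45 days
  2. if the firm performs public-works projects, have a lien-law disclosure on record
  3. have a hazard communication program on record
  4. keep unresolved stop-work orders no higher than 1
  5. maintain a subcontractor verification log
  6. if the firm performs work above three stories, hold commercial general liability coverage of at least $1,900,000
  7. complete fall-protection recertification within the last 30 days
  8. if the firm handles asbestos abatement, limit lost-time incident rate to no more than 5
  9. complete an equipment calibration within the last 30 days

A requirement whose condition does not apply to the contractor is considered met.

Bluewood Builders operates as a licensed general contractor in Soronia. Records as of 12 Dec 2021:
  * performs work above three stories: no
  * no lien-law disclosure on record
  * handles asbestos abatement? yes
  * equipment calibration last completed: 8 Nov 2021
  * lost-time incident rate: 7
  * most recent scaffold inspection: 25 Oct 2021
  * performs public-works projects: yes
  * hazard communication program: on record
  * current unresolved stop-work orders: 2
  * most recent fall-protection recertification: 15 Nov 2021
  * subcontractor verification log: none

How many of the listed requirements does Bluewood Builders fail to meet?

1. scaffold inspection 48 days ago vs limit 45 → not met
2. condition 'performs public-works projects' holds; lien-law disclosure absent → not met
3. hazard communication program present → met
4. unresolved stop-work orders 2 > 1 → not met
5. subcontractor verification log absent → not met
6. condition 'performs work above three stories' does not hold → requirement n/a → met
7. fall-protection recertification 27 days ago vs limit 30 → met
8. condition 'handles asbestos abatement' holds; lost-time incident rate 7 > 5 → not met
9. equipment calibration 34 days ago vs limit 30 → not met
Not met: 6 of 9

6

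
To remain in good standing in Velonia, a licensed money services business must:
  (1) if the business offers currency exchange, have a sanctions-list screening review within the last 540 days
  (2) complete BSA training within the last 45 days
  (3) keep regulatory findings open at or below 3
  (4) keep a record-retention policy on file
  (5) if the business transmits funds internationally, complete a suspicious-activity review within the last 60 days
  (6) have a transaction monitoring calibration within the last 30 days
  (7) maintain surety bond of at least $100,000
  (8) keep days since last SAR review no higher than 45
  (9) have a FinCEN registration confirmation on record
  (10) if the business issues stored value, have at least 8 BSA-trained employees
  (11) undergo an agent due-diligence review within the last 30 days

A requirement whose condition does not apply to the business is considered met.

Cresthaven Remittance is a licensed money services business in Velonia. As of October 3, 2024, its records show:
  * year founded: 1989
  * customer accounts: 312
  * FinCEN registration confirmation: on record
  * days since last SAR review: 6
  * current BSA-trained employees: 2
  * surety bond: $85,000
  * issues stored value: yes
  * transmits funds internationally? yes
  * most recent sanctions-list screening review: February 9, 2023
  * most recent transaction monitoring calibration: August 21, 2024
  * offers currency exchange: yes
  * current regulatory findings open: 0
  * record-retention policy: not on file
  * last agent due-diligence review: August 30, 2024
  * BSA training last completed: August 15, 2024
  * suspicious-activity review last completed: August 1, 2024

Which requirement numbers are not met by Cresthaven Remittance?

1. condition 'offers currency exchange' holds; sanctions-list screening review 602 days ago vs limit 540 → not met
2. BSA training 49 days ago vs limit 45 → not met
3. regulatory findings open 0 ≤ 3 → met
4. record-retention policy absent → not met
5. condition 'transmits funds internationally' holds; suspicious-activity review 63 days ago vs limit 60 → not met
6. transaction monitoring calibration 43 days ago vs limit 30 → not met
7. surety bond $85,000 < $100,000 → not met
8. days since last SAR review 6 ≤ 45 → met
9. FinCEN registration confirmation present → met
10. condition 'issues stored value' holds; BSA-trained employees 2 < 8 → not met
11. agent due-diligence review 34 days ago vs limit 30 → not met
Not met: 1, 2, 4, 5, 6, 7, 10, 11

1, 2, 4, 5, 6, 7, 10, 11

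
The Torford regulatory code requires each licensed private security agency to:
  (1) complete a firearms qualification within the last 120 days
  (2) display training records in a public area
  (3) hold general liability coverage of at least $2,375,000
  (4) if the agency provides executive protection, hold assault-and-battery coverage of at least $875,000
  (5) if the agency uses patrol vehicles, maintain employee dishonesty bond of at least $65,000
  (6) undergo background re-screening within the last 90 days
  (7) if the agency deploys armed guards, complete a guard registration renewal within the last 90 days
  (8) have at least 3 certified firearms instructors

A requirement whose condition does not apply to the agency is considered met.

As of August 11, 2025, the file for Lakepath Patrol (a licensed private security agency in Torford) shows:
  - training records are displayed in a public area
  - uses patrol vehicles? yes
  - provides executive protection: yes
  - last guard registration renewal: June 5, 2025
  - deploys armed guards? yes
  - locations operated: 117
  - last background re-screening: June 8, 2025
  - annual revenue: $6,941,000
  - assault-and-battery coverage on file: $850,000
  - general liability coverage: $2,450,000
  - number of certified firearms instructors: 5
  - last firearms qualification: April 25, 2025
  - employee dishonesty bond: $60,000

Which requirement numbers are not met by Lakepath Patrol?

4, 5

1. firearms qualification 108 days ago vs limit 120 → met
2. training records present → met
3. general liability coverage $2,450,000 ≥ $2,375,000 → met
4. condition 'provides executive protection' holds; assault-and-battery coverage $850,000 < $875,000 → not met
5. condition 'uses patrol vehicles' holds; employee dishonesty bond $60,000 < $65,000 → not met
6. background re-screening 64 days ago vs limit 90 → met
7. condition 'deploys armed guards' holds; guard registration renewal 67 days ago vs limit 90 → met
8. certified firearms instructors 5 ≥ 3 → met
Not met: 4, 5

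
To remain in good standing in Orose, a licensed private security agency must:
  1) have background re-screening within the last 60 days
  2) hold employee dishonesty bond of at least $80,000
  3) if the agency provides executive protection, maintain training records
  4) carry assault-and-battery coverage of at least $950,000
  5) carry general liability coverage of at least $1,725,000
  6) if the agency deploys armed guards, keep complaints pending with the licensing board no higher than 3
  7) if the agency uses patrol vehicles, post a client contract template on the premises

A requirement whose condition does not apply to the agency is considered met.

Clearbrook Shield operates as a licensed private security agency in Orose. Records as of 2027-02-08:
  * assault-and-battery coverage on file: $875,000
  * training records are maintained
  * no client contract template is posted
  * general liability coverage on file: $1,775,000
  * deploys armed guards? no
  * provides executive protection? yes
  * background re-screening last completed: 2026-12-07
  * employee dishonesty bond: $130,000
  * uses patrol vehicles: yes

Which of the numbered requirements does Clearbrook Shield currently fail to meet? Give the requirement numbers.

1. background re-screening 63 days ago vs limit 60 → not met
2. employee dishonesty bond $130,000 ≥ $80,000 → met
3. condition 'provides executive protection' holds; training records present → met
4. assault-and-battery coverage $875,000 < $950,000 → not met
5. general liability coverage $1,775,000 ≥ $1,725,000 → met
6. condition 'deploys armed guards' does not hold → requirement n/a → met
7. condition 'uses patrol vehicles' holds; client contract template absent → not met
Not met: 1, 4, 7

1, 4, 7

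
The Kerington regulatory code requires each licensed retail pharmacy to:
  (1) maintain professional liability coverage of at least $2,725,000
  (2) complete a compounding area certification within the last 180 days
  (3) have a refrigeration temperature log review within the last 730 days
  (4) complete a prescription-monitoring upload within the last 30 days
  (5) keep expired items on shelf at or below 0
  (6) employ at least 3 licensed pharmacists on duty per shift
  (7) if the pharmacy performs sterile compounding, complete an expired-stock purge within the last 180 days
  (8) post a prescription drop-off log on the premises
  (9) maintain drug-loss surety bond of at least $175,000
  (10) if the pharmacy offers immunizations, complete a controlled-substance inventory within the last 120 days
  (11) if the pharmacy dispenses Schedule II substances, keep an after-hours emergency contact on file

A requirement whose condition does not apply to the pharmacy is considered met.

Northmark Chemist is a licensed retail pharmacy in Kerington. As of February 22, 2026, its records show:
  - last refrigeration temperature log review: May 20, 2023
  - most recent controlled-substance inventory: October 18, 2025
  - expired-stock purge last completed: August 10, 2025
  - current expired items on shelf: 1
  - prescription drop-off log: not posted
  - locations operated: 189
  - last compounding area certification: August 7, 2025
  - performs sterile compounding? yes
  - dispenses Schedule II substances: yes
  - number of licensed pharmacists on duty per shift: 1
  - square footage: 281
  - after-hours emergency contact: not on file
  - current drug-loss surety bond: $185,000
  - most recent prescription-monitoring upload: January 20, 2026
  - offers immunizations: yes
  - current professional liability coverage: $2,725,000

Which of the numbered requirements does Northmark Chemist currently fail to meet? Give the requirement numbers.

2, 3, 4, 5, 6, 7, 8, 10, 11

1. professional liability coverage $2,725,000 ≥ $2,725,000 → met
2. compounding area certification 199 days ago vs limit 180 → not met
3. refrigeration temperature log review 1009 days ago vs limit 730 → not met
4. prescription-monitoring upload 33 days ago vs limit 30 → not met
5. expired items on shelf 1 > 0 → not met
6. licensed pharmacists on duty per shift 1 < 3 → not met
7. condition 'performs sterile compounding' holds; expired-stock purge 196 days ago vs limit 180 → not met
8. prescription drop-off log absent → not met
9. drug-loss surety bond $185,000 ≥ $175,000 → met
10. condition 'offers immunizations' holds; controlled-substance inventory 127 days ago vs limit 120 → not met
11. condition 'dispenses Schedule II substances' holds; after-hours emergency contact absent → not met
Not met: 2, 3, 4, 5, 6, 7, 8, 10, 11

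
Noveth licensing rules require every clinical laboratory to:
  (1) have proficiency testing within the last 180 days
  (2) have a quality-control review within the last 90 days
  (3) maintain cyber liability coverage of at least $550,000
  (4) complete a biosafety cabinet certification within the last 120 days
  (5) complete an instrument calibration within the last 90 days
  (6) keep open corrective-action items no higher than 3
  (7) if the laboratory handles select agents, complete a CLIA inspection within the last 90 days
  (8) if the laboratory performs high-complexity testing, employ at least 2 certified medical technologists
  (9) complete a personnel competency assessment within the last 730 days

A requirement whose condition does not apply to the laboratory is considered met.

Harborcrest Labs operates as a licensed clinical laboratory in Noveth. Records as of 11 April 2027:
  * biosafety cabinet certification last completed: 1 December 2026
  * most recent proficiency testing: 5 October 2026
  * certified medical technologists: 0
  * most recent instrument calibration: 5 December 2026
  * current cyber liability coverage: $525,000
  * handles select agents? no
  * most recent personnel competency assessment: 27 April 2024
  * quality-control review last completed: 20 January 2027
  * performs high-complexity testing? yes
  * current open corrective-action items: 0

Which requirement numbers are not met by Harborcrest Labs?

1, 3, 4, 5, 8, 9

1. proficiency testing 188 days ago vs limit 180 → not met
2. quality-control review 81 days ago vs limit 90 → met
3. cyber liability coverage $525,000 < $550,000 → not met
4. biosafety cabinet certification 131 days ago vs limit 120 → not met
5. instrument calibration 127 days ago vs limit 90 → not met
6. open corrective-action items 0 ≤ 3 → met
7. condition 'handles select agents' does not hold → requirement n/a → met
8. condition 'performs high-complexity testing' holds; certified medical technologists 0 < 2 → not met
9. personnel competency assessment 1079 days ago vs limit 730 → not met
Not met: 1, 3, 4, 5, 8, 9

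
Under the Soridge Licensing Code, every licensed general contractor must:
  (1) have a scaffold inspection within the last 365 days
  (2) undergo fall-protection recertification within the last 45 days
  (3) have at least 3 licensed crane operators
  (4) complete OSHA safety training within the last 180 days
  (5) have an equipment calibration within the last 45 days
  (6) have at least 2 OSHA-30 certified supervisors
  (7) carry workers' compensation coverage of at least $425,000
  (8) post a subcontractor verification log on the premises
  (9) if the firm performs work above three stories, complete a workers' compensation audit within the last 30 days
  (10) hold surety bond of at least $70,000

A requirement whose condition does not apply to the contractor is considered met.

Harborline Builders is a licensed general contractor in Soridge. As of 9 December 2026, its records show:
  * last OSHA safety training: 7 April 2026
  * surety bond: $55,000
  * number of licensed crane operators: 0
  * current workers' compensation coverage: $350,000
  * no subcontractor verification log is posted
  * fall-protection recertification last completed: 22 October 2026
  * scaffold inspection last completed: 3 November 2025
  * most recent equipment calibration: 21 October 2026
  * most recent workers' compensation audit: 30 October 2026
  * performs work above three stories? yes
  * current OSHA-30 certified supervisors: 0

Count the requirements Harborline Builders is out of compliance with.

1. scaffold inspection 401 days ago vs limit 365 → not met
2. fall-protection recertification 48 days ago vs limit 45 → not met
3. licensed crane operators 0 < 3 → not met
4. OSHA safety training 246 days ago vs limit 180 → not met
5. equipment calibration 49 days ago vs limit 45 → not met
6. OSHA-30 certified supervisors 0 < 2 → not met
7. workers' compensation coverage $350,000 < $425,000 → not met
8. subcontractor verification log absent → not met
9. condition 'performs work above three stories' holds; workers' compensation audit 40 days ago vs limit 30 → not met
10. surety bond $55,000 < $70,000 → not met
Not met: 10 of 10

10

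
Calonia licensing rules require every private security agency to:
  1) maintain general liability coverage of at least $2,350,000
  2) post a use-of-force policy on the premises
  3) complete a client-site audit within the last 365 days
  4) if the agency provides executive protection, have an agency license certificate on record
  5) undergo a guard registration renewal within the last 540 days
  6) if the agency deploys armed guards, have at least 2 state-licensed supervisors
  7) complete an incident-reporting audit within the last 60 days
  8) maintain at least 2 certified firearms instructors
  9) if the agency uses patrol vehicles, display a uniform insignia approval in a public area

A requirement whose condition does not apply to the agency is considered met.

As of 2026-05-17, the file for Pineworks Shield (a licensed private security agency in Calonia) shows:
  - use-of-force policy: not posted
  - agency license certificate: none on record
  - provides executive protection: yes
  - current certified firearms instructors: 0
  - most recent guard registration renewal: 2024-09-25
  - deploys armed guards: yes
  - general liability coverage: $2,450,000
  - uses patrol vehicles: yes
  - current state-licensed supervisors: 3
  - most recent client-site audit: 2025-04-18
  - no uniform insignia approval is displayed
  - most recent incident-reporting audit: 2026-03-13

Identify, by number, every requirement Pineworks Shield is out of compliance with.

2, 3, 4, 5, 7, 8, 9

1. general liability coverage $2,450,000 ≥ $2,350,000 → met
2. use-of-force policy absent → not met
3. client-site audit 394 days ago vs limit 365 → not met
4. condition 'provides executive protection' holds; agency license certificate absent → not met
5. guard registration renewal 599 days ago vs limit 540 → not met
6. condition 'deploys armed guards' holds; state-licensed supervisors 3 ≥ 2 → met
7. incident-reporting audit 65 days ago vs limit 60 → not met
8. certified firearms instructors 0 < 2 → not met
9. condition 'uses patrol vehicles' holds; uniform insignia approval absent → not met
Not met: 2, 3, 4, 5, 7, 8, 9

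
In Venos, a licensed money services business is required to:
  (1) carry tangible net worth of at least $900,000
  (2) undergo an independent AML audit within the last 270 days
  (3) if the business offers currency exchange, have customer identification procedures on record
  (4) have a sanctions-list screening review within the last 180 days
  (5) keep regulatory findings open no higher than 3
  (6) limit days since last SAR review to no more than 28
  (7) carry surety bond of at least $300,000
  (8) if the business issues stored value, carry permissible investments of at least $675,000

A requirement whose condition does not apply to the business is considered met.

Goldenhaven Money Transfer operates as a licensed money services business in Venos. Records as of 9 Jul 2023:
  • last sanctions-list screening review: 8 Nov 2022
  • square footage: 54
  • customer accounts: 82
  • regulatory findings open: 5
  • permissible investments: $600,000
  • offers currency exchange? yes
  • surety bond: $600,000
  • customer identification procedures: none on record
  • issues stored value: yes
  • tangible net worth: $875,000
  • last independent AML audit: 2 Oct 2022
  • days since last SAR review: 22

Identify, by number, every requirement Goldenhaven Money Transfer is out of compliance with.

1, 2, 3, 4, 5, 8

1. tangible net worth $875,000 < $900,000 → not met
2. independent AML audit 280 days ago vs limit 270 → not met
3. condition 'offers currency exchange' holds; customer identification procedures absent → not met
4. sanctions-list screening review 243 days ago vs limit 180 → not met
5. regulatory findings open 5 > 3 → not met
6. days since last SAR review 22 ≤ 28 → met
7. surety bond $600,000 ≥ $300,000 → met
8. condition 'issues stored value' holds; permissible investments $600,000 < $675,000 → not met
Not met: 1, 2, 3, 4, 5, 8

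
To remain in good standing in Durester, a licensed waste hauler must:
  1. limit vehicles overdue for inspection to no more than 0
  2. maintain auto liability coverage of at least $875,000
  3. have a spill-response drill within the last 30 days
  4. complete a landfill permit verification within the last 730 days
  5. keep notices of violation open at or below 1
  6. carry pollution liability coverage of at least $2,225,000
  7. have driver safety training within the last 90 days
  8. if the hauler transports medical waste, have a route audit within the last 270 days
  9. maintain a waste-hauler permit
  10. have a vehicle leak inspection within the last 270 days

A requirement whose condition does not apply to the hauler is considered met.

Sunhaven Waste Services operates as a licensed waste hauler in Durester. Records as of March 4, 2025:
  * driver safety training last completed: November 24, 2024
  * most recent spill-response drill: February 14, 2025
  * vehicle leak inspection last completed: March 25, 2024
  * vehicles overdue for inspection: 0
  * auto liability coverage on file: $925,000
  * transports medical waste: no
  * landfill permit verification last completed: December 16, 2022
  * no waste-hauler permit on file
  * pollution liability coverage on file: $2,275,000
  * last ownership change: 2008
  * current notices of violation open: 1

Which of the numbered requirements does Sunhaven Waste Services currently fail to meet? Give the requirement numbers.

4, 7, 9, 10

1. vehicles overdue for inspection 0 ≤ 0 → met
2. auto liability coverage $925,000 ≥ $875,000 → met
3. spill-response drill 18 days ago vs limit 30 → met
4. landfill permit verification 809 days ago vs limit 730 → not met
5. notices of violation open 1 ≤ 1 → met
6. pollution liability coverage $2,275,000 ≥ $2,225,000 → met
7. driver safety training 100 days ago vs limit 90 → not met
8. condition 'transports medical waste' does not hold → requirement n/a → met
9. waste-hauler permit absent → not met
10. vehicle leak inspection 344 days ago vs limit 270 → not met
Not met: 4, 7, 9, 10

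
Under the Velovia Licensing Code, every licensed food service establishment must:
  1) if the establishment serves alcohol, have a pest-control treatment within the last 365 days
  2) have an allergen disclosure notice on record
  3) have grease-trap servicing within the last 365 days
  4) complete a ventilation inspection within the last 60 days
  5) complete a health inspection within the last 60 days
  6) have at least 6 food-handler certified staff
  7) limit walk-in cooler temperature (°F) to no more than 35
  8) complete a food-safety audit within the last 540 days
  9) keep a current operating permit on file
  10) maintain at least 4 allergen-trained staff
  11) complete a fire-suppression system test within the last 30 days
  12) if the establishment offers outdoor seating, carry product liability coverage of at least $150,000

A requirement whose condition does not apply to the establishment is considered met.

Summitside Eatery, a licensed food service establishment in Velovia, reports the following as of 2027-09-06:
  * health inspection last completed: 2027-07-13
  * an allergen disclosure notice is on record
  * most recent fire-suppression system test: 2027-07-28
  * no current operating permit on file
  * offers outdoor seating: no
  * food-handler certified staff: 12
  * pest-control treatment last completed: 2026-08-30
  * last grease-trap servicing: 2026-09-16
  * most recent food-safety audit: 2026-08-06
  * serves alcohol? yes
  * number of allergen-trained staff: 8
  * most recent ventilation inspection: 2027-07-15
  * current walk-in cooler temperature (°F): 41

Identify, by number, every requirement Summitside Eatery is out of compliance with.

1. condition 'serves alcohol' holds; pest-control treatment 372 days ago vs limit 365 → not met
2. allergen disclosure notice present → met
3. grease-trap servicing 355 days ago vs limit 365 → met
4. ventilation inspection 53 days ago vs limit 60 → met
5. health inspection 55 days ago vs limit 60 → met
6. food-handler certified staff 12 ≥ 6 → met
7. walk-in cooler temperature (°F) 41 > 35 → not met
8. food-safety audit 396 days ago vs limit 540 → met
9. current operating permit absent → not met
10. allergen-trained staff 8 ≥ 4 → met
11. fire-suppression system test 40 days ago vs limit 30 → not met
12. condition 'offers outdoor seating' does not hold → requirement n/a → met
Not met: 1, 7, 9, 11

1, 7, 9, 11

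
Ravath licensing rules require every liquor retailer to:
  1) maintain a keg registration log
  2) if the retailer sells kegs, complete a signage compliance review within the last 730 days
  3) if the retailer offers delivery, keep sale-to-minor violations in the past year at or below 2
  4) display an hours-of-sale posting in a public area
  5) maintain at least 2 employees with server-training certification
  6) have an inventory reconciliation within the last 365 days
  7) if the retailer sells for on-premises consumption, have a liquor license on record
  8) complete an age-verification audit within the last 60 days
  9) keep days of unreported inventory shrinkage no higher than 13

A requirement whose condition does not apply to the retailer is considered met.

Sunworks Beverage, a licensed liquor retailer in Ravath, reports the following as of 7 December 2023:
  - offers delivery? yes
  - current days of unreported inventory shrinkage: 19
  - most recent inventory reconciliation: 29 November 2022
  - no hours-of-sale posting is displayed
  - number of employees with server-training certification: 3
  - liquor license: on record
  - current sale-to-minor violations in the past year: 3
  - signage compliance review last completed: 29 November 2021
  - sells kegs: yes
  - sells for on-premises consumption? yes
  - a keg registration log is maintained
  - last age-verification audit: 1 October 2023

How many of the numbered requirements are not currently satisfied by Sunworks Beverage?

1. keg registration log present → met
2. condition 'sells kegs' holds; signage compliance review 738 days ago vs limit 730 → not met
3. condition 'offers delivery' holds; sale-to-minor violations in the past year 3 > 2 → not met
4. hours-of-sale posting absent → not met
5. employees with server-training certification 3 ≥ 2 → met
6. inventory reconciliation 373 days ago vs limit 365 → not met
7. condition 'sells for on-premises consumption' holds; liquor license present → met
8. age-verification audit 67 days ago vs limit 60 → not met
9. days of unreported inventory shrinkage 19 > 13 → not met
Not met: 6 of 9

6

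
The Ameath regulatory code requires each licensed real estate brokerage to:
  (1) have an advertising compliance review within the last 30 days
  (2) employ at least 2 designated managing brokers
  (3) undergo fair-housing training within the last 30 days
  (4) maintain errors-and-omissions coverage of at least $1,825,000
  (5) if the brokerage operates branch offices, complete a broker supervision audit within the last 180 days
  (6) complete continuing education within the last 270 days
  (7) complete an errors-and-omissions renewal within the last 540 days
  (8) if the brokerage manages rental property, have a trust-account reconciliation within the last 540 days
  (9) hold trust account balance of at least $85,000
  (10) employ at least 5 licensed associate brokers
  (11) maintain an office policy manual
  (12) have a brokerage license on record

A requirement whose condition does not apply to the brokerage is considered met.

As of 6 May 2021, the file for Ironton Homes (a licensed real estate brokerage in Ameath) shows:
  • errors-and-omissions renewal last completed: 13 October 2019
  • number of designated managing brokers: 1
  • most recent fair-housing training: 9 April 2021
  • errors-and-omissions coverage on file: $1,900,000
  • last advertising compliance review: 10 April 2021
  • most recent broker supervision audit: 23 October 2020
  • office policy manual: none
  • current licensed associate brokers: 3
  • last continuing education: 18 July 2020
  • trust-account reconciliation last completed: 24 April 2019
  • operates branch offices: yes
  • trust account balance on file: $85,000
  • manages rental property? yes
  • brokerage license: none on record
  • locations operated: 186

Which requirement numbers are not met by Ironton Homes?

2, 5, 6, 7, 8, 10, 11, 12

1. advertising compliance review 26 days ago vs limit 30 → met
2. designated managing brokers 1 < 2 → not met
3. fair-housing training 27 days ago vs limit 30 → met
4. errors-and-omissions coverage $1,900,000 ≥ $1,825,000 → met
5. condition 'operates branch offices' holds; broker supervision audit 195 days ago vs limit 180 → not met
6. continuing education 292 days ago vs limit 270 → not met
7. errors-and-omissions renewal 571 days ago vs limit 540 → not met
8. condition 'manages rental property' holds; trust-account reconciliation 743 days ago vs limit 540 → not met
9. trust account balance $85,000 ≥ $85,000 → met
10. licensed associate brokers 3 < 5 → not met
11. office policy manual absent → not met
12. brokerage license absent → not met
Not met: 2, 5, 6, 7, 8, 10, 11, 12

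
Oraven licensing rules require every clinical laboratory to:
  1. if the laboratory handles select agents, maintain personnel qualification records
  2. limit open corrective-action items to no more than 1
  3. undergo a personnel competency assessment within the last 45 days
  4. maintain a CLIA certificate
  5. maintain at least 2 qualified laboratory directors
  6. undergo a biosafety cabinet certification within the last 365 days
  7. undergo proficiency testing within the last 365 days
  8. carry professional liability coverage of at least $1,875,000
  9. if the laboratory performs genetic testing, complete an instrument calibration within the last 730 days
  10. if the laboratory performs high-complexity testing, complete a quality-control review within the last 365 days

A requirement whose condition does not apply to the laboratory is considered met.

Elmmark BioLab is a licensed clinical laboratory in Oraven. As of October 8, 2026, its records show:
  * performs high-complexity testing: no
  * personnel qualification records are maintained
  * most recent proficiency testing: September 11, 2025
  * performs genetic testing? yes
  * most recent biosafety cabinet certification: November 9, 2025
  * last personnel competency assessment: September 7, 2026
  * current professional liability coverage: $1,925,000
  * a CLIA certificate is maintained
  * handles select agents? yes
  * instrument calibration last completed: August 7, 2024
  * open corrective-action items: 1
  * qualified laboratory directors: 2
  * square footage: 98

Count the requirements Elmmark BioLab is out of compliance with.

1. condition 'handles select agents' holds; personnel qualification records present → met
2. open corrective-action items 1 ≤ 1 → met
3. personnel competency assessment 31 days ago vs limit 45 → met
4. CLIA certificate present → met
5. qualified laboratory directors 2 ≥ 2 → met
6. biosafety cabinet certification 333 days ago vs limit 365 → met
7. proficiency testing 392 days ago vs limit 365 → not met
8. professional liability coverage $1,925,000 ≥ $1,875,000 → met
9. condition 'performs genetic testing' holds; instrument calibration 792 days ago vs limit 730 → not met
10. condition 'performs high-complexity testing' does not hold → requirement n/a → met
Not met: 2 of 10

2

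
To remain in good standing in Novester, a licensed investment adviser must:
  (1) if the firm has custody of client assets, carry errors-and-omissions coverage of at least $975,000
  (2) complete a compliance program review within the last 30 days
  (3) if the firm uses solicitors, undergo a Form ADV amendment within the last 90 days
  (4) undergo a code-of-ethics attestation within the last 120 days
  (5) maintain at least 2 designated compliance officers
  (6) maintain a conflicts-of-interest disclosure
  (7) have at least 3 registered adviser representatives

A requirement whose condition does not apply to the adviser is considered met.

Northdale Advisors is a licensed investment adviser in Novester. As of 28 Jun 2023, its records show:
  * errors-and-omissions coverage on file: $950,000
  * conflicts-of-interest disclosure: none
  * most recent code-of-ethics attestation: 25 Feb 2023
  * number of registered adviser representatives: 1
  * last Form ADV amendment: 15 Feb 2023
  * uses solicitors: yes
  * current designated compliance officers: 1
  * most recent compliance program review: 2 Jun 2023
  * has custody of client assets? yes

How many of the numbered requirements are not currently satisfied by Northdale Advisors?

1. condition 'has custody of client assets' holds; errors-and-omissions coverage $950,000 < $975,000 → not met
2. compliance program review 26 days ago vs limit 30 → met
3. condition 'uses solicitors' holds; Form ADV amendment 133 days ago vs limit 90 → not met
4. code-of-ethics attestation 123 days ago vs limit 120 → not met
5. designated compliance officers 1 < 2 → not met
6. conflicts-of-interest disclosure absent → not met
7. registered adviser representatives 1 < 3 → not met
Not met: 6 of 7

6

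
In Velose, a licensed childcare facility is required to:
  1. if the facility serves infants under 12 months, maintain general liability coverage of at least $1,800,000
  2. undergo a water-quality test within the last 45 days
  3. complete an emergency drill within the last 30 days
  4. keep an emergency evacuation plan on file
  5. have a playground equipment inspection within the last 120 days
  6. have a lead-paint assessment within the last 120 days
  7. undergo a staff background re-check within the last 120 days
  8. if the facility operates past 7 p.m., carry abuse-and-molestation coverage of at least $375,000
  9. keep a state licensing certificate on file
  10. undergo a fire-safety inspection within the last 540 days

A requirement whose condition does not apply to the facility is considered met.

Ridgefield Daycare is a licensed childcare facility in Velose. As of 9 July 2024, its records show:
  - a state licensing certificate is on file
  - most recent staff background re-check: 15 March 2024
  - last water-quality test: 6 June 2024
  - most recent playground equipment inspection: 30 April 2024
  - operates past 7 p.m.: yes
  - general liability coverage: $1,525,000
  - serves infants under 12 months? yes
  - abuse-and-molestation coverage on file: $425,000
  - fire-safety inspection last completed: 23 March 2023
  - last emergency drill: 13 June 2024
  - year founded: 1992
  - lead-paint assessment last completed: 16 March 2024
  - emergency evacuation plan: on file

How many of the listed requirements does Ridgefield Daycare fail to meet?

1

1. condition 'serves infants under 12 months' holds; general liability coverage $1,525,000 < $1,800,000 → not met
2. water-quality test 33 days ago vs limit 45 → met
3. emergency drill 26 days ago vs limit 30 → met
4. emergency evacuation plan present → met
5. playground equipment inspection 70 days ago vs limit 120 → met
6. lead-paint assessment 115 days ago vs limit 120 → met
7. staff background re-check 116 days ago vs limit 120 → met
8. condition 'operates past 7 p.m.' holds; abuse-and-molestation coverage $425,000 ≥ $375,000 → met
9. state licensing certificate present → met
10. fire-safety inspection 474 days ago vs limit 540 → met
Not met: 1 of 10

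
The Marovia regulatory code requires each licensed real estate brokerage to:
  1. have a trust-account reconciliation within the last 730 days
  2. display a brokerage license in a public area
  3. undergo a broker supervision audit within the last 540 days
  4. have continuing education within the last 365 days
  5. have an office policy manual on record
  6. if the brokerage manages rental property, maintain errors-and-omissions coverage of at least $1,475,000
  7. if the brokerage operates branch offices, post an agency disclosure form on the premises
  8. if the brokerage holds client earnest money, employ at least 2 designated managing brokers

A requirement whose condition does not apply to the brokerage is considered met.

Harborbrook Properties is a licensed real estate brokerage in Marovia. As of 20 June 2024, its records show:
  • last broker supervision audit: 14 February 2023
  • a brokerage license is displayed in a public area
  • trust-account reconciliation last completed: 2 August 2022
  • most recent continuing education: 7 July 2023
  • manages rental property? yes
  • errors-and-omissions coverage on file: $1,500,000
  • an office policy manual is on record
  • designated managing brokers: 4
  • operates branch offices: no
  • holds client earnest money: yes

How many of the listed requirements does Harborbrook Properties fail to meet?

1. trust-account reconciliation 688 days ago vs limit 730 → met
2. brokerage license present → met
3. broker supervision audit 492 days ago vs limit 540 → met
4. continuing education 349 days ago vs limit 365 → met
5. office policy manual present → met
6. condition 'manages rental property' holds; errors-and-omissions coverage $1,500,000 ≥ $1,475,000 → met
7. condition 'operates branch offices' does not hold → requirement n/a → met
8. condition 'holds client earnest money' holds; designated managing brokers 4 ≥ 2 → met
Not met: 0 of 8

0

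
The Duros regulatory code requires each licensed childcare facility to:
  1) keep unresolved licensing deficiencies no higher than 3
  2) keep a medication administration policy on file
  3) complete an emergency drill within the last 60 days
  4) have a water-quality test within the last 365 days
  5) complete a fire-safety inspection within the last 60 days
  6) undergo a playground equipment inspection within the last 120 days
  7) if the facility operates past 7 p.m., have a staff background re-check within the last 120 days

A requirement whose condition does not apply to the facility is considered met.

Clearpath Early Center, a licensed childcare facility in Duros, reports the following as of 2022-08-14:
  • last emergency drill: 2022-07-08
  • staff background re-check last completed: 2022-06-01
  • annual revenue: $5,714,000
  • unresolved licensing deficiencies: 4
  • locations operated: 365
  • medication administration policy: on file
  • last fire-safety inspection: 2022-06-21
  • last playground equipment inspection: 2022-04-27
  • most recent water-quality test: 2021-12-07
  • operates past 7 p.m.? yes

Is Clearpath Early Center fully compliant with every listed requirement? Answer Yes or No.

1. unresolved licensing deficiencies 4 > 3 → not met
2. medication administration policy present → met
3. emergency drill 37 days ago vs limit 60 → met
4. water-quality test 250 days ago vs limit 365 → met
5. fire-safety inspection 54 days ago vs limit 60 → met
6. playground equipment inspection 109 days ago vs limit 120 → met
7. condition 'operates past 7 p.m.' holds; staff background re-check 74 days ago vs limit 120 → met
Not met: 1

No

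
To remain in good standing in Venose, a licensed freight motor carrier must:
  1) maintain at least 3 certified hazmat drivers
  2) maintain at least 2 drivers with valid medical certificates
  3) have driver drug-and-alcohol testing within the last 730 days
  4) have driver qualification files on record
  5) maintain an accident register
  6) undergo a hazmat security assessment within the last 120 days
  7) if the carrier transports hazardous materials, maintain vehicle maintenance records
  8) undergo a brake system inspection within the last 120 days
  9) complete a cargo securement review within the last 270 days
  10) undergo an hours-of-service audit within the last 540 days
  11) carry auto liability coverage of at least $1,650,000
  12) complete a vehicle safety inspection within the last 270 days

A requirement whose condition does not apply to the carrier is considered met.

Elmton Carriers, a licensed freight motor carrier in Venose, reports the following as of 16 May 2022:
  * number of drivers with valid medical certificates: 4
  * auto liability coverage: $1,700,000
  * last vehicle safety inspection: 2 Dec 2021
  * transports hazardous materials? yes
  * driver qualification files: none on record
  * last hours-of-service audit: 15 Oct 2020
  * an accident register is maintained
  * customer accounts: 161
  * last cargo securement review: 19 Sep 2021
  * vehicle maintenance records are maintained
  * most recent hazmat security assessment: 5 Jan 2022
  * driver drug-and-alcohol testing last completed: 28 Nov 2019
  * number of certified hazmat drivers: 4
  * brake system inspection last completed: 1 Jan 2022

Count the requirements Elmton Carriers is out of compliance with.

5

1. certified hazmat drivers 4 ≥ 3 → met
2. drivers with valid medical certificates 4 ≥ 2 → met
3. driver drug-and-alcohol testing 900 days ago vs limit 730 → not met
4. driver qualification files absent → not met
5. accident register present → met
6. hazmat security assessment 131 days ago vs limit 120 → not met
7. condition 'transports hazardous materials' holds; vehicle maintenance records present → met
8. brake system inspection 135 days ago vs limit 120 → not met
9. cargo securement review 239 days ago vs limit 270 → met
10. hours-of-service audit 578 days ago vs limit 540 → not met
11. auto liability coverage $1,700,000 ≥ $1,650,000 → met
12. vehicle safety inspection 165 days ago vs limit 270 → met
Not met: 5 of 12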